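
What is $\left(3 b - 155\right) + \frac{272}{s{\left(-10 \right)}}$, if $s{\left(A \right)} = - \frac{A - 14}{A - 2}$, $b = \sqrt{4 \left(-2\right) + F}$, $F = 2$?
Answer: $-291 + 3 i \sqrt{6} \approx -291.0 + 7.3485 i$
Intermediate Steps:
$b = i \sqrt{6}$ ($b = \sqrt{4 \left(-2\right) + 2} = \sqrt{-8 + 2} = \sqrt{-6} = i \sqrt{6} \approx 2.4495 i$)
$s{\left(A \right)} = - \frac{-14 + A}{-2 + A}$
$\left(3 b - 155\right) + \frac{272}{s{\left(-10 \right)}} = \left(3 i \sqrt{6} - 155\right) + \frac{272}{\frac{1}{-2 - 10} \left(14 - -10\right)} = \left(3 i \sqrt{6} - 155\right) + \frac{272}{\frac{1}{-12} \left(14 + 10\right)} = \left(-155 + 3 i \sqrt{6}\right) + \frac{272}{\left(- \frac{1}{12}\right) 24} = \left(-155 + 3 i \sqrt{6}\right) + \frac{272}{-2} = \left(-155 + 3 i \sqrt{6}\right) + 272 \left(- \frac{1}{2}\right) = \left(-155 + 3 i \sqrt{6}\right) - 136 = -291 + 3 i \sqrt{6}$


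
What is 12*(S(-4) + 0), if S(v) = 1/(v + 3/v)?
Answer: -48/19 ≈ -2.5263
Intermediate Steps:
12*(S(-4) + 0) = 12*(-4/(3 + (-4)**2) + 0) = 12*(-4/(3 + 16) + 0) = 12*(-4/19 + 0) = 12*(-4/19) = -48/19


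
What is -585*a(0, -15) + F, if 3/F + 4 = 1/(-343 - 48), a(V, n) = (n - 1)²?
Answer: -234375573/1565 ≈ -1.4976e+5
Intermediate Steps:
a(V, n) = (-1 + n)²
F = -1173/1565 (F = 3/(-4 + 1/(-343 - 48)) = 3/(-4 + 1/(-391)) = 3/(-4 - 1/391) = 3/(-1565/391) = 3*(-391/1565) = -1173/1565 ≈ -0.74952)
-585*a(0, -15) + F = -585*(-1 - 15)² - 1173/1565 = -585*(-16)² - 1173/1565 = -585*256 - 1173/1565 = -149760 - 1173/1565 = -234375573/1565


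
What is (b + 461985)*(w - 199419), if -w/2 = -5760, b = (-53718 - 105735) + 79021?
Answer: -71693427147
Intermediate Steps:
b = -80432 (b = -159453 + 79021 = -80432)
w = 11520 (w = -2*(-5760) = 11520)
(b + 461985)*(w - 199419) = (-80432 + 461985)*(11520 - 199419) = 381553*(-187899) = -71693427147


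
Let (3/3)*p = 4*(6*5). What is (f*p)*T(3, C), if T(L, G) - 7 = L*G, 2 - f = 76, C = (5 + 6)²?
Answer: -3285600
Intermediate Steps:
C = 121 (C = 11² = 121)
f = -74 (f = 2 - 1*76 = 2 - 76 = -74)
T(L, G) = 7 + G*L (T(L, G) = 7 + L*G = 7 + G*L)
p = 120 (p = 4*(6*5) = 4*30 = 120)
(f*p)*T(3, C) = (-74*120)*(7 + 121*3) = -8880*(7 + 363) = -8880*370 = -3285600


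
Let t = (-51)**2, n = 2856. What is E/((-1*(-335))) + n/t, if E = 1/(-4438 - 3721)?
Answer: 153062789/139396515 ≈ 1.0980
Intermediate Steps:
E = -1/8159 (E = 1/(-8159) = -1/8159 ≈ -0.00012256)
t = 2601
E/((-1*(-335))) + n/t = -1/(8159*((-1*(-335)))) + 2856/2601 = -1/8159/335 + 2856*(1/2601) = -1/8159*1/335 + 56/51 = -1/2733265 + 56/51 = 153062789/139396515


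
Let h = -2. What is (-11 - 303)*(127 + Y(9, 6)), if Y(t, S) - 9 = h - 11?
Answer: -38622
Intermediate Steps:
Y(t, S) = -4 (Y(t, S) = 9 + (-2 - 11) = 9 - 13 = -4)
(-11 - 303)*(127 + Y(9, 6)) = (-11 - 303)*(127 - 4) = -314*123 = -38622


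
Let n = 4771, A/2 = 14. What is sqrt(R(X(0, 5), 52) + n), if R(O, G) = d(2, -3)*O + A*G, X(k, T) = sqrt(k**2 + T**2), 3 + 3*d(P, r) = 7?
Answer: sqrt(56103)/3 ≈ 78.954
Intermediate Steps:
A = 28 (A = 2*14 = 28)
d(P, r) = 4/3 (d(P, r) = -1 + (1/3)*7 = -1 + 7/3 = 4/3)
X(k, T) = sqrt(T**2 + k**2)
R(O, G) = 28*G + 4*O/3 (R(O, G) = 4*O/3 + 28*G = 28*G + 4*O/3)
sqrt(R(X(0, 5), 52) + n) = sqrt((28*52 + 4*sqrt(5**2 + 0**2)/3) + 4771) = sqrt((1456 + 4*sqrt(25 + 0)/3) + 4771) = sqrt((1456 + 4*sqrt(25)/3) + 4771) = sqrt((1456 + (4/3)*5) + 4771) = sqrt((1456 + 20/3) + 4771) = sqrt(4388/3 + 4771) = sqrt(18701/3) = sqrt(56103)/3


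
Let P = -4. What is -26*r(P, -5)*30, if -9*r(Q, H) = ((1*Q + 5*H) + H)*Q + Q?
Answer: 11440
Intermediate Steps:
r(Q, H) = -Q/9 - Q*(Q + 6*H)/9 (r(Q, H) = -(((1*Q + 5*H) + H)*Q + Q)/9 = -(((Q + 5*H) + H)*Q + Q)/9 = -((Q + 6*H)*Q + Q)/9 = -(Q*(Q + 6*H) + Q)/9 = -(Q + Q*(Q + 6*H))/9 = -Q/9 - Q*(Q + 6*H)/9)
-26*r(P, -5)*30 = -(-26)*(-4)*(1 - 4 + 6*(-5))/9*30 = -(-26)*(-4)*(1 - 4 - 30)/9*30 = -(-26)*(-4)*(-33)/9*30 = -26*(-44/3)*30 = (1144/3)*30 = 11440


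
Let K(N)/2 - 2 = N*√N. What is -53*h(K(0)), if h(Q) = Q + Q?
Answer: -424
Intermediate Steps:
K(N) = 4 + 2*N^(3/2) (K(N) = 4 + 2*(N*√N) = 4 + 2*N^(3/2))
h(Q) = 2*Q
-53*h(K(0)) = -106*(4 + 2*0^(3/2)) = -106*(4 + 2*0) = -106*(4 + 0) = -106*4 = -53*8 = -424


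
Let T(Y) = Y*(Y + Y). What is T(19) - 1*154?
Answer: 568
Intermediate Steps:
T(Y) = 2*Y² (T(Y) = Y*(2*Y) = 2*Y²)
T(19) - 1*154 = 2*19² - 1*154 = 2*361 - 154 = 722 - 154 = 568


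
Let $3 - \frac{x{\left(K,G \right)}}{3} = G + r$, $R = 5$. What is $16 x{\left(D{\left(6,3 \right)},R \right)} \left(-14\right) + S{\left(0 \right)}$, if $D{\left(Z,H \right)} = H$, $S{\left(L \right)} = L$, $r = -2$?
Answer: $0$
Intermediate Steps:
$x{\left(K,G \right)} = 15 - 3 G$ ($x{\left(K,G \right)} = 9 - 3 \left(G - 2\right) = 9 - 3 \left(-2 + G\right) = 9 - \left(-6 + 3 G\right) = 15 - 3 G$)
$16 x{\left(D{\left(6,3 \right)},R \right)} \left(-14\right) + S{\left(0 \right)} = 16 \left(15 - 15\right) \left(-14\right) + 0 = 16 \cdot 0 \left(-14\right) + 0 = 16 \cdot 0 + 0 = 0 + 0 = 0$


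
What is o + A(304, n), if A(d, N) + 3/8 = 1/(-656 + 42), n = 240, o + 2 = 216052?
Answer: 530617875/2456 ≈ 2.1605e+5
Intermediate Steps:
o = 216050 (o = -2 + 216052 = 216050)
A(d, N) = -925/2456 (A(d, N) = -3/8 + 1/(-656 + 42) = -3/8 + 1/(-614) = -3/8 - 1/614 = -925/2456)
o + A(304, n) = 216050 - 925/2456 = 530617875/2456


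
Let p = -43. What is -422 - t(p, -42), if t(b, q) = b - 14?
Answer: -365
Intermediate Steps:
t(b, q) = -14 + b
-422 - t(p, -42) = -422 - (-14 - 43) = -422 - 1*(-57) = -422 + 57 = -365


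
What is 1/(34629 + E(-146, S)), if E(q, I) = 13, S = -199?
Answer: 1/34642 ≈ 2.8867e-5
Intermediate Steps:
1/(34629 + E(-146, S)) = 1/(34629 + 13) = 1/34642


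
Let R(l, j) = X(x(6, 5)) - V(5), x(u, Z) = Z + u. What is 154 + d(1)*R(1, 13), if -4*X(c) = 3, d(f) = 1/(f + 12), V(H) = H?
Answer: 7985/52 ≈ 153.56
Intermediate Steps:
d(f) = 1/(12 + f)
X(c) = -¾ (X(c) = -¼*3 = -¾)
R(l, j) = -23/4 (R(l, j) = -¾ - 1*5 = -¾ - 5 = -23/4)
154 + d(1)*R(1, 13) = 154 - 23/4/(12 + 1) = 154 - 23/4/13 = 154 + (1/13)*(-23/4) = 154 - 23/52 = 7985/52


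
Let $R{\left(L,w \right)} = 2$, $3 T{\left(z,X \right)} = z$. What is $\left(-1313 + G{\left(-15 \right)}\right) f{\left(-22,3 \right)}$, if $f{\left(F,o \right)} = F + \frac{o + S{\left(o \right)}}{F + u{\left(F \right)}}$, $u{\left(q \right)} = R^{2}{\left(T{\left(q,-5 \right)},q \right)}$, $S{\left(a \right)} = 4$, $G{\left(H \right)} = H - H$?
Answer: $\frac{529139}{18} \approx 29397.0$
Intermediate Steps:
$G{\left(H \right)} = 0$
$T{\left(z,X \right)} = \frac{z}{3}$
$u{\left(q \right)} = 4$ ($u{\left(q \right)} = 2^{2} = 4$)
$f{\left(F,o \right)} = F + \frac{4 + o}{4 + F}$ ($f{\left(F,o \right)} = F + \frac{o + 4}{F + 4} = F + \frac{4 + o}{4 + F}$)
$\left(-1313 + G{\left(-15 \right)}\right) f{\left(-22,3 \right)} = \left(-1313 + 0\right) \frac{4 + 3 + \left(-22\right)^{2} + 4 \left(-22\right)}{4 - 22} = - 1313 \frac{4 + 3 + 484 - 88}{-18} = - 1313 \left(\left(- \frac{1}{18}\right) 403\right) = \left(-1313\right) \left(- \frac{403}{18}\right) = \frac{529139}{18}$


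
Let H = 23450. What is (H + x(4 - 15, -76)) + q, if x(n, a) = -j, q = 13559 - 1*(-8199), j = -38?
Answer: 45246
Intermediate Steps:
q = 21758 (q = 13559 + 8199 = 21758)
x(n, a) = 38 (x(n, a) = -1*(-38) = 38)
(H + x(4 - 15, -76)) + q = (23450 + 38) + 21758 = 23488 + 21758 = 45246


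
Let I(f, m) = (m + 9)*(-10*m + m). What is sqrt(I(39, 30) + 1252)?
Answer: I*sqrt(9278) ≈ 96.322*I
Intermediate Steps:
I(f, m) = -9*m*(9 + m) (I(f, m) = (9 + m)*(-9*m) = -9*m*(9 + m))
sqrt(I(39, 30) + 1252) = sqrt(-9*30*(9 + 30) + 1252) = sqrt(-9*30*39 + 1252) = sqrt(-10530 + 1252) = sqrt(-9278) = I*sqrt(9278)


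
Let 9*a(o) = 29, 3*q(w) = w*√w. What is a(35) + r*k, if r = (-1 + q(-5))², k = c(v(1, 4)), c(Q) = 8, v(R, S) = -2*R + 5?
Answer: -899/9 + 80*I*√5/3 ≈ -99.889 + 59.628*I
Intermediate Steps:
v(R, S) = 5 - 2*R
q(w) = w^(3/2)/3 (q(w) = (w*√w)/3 = w^(3/2)/3)
a(o) = 29/9 (a(o) = (⅑)*29 = 29/9)
k = 8
r = (-1 - 5*I*√5/3)² (r = (-1 + (-5)^(3/2)/3)² = (-1 + (-5*I*√5)/3)² = (-1 - 5*I*√5/3)² ≈ -12.889 + 7.4536*I)
a(35) + r*k = 29/9 + (-116/9 + 10*I*√5/3)*8 = 29/9 + (-928/9 + 80*I*√5/3) = -899/9 + 80*I*√5/3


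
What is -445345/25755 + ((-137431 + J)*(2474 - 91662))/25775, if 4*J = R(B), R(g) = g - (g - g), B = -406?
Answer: 12636230167327/26553405 ≈ 4.7588e+5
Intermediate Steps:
R(g) = g (R(g) = g - 1*0 = g + 0 = g)
J = -203/2 (J = (¼)*(-406) = -203/2 ≈ -101.50)
-445345/25755 + ((-137431 + J)*(2474 - 91662))/25775 = -445345/25755 + ((-137431 - 203/2)*(2474 - 91662))/25775 = -445345*1/25755 - 275065/2*(-89188)*(1/25775) = -89069/5151 + 12266248610*(1/25775) = -89069/5151 + 2453249722/5155 = 12636230167327/26553405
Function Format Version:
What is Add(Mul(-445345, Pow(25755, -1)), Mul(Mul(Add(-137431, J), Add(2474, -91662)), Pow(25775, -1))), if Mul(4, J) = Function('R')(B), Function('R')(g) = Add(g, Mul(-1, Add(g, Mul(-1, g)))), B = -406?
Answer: Rational(12636230167327, 26553405) ≈ 4.7588e+5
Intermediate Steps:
Function('R')(g) = g (Function('R')(g) = Add(g, Mul(-1, 0)) = Add(g, 0) = g)
J = Rational(-203, 2) (J = Mul(Rational(1, 4), -406) = Rational(-203, 2) ≈ -101.50)
Add(Mul(-445345, Pow(25755, -1)), Mul(Mul(Add(-137431, J), Add(2474, -91662)), Pow(25775, -1))) = Add(Mul(-445345, Pow(25755, -1)), Mul(Mul(Add(-137431, Rational(-203, 2)), Add(2474, -91662)), Pow(25775, -1))) = Add(Mul(-445345, Rational(1, 25755)), Mul(Mul(Rational(-275065, 2), -89188), Rational(1, 25775))) = Add(Rational(-89069, 5151), Mul(12266248610, Rational(1, 25775))) = Add(Rational(-89069, 5151), Rational(2453249722, 5155)) = Rational(12636230167327, 26553405)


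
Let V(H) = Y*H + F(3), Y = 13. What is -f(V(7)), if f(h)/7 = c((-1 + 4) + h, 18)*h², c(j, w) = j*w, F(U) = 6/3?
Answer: -104618304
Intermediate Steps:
F(U) = 2 (F(U) = 6*(⅓) = 2)
V(H) = 2 + 13*H (V(H) = 13*H + 2 = 2 + 13*H)
f(h) = 7*h²*(54 + 18*h) (f(h) = 7*((((-1 + 4) + h)*18)*h²) = 7*(((3 + h)*18)*h²) = 7*((54 + 18*h)*h²) = 7*(h²*(54 + 18*h)) = 7*h²*(54 + 18*h))
-f(V(7)) = -126*(2 + 13*7)²*(3 + (2 + 13*7)) = -126*(2 + 91)²*(3 + (2 + 91)) = -126*93²*(3 + 93) = -126*8649*96 = -1*104618304 = -104618304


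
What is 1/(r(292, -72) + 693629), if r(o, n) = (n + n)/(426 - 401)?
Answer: 25/17340581 ≈ 1.4417e-6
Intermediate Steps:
r(o, n) = 2*n/25 (r(o, n) = (2*n)/25 = (2*n)*(1/25) = 2*n/25)
1/(r(292, -72) + 693629) = 1/((2/25)*(-72) + 693629) = 1/(-144/25 + 693629) = 1/(17340581/25) = 25/17340581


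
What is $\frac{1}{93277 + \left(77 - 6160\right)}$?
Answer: $\frac{1}{87194} \approx 1.1469 \cdot 10^{-5}$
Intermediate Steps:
$\frac{1}{93277 + \left(77 - 6160\right)} = \frac{1}{93277 - 6083} = \frac{1}{87194}$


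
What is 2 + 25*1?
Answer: 27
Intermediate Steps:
2 + 25*1 = 2 + 25 = 27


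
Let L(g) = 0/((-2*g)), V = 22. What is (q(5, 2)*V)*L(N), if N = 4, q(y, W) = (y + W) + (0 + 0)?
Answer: 0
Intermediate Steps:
q(y, W) = W + y (q(y, W) = (W + y) + 0 = W + y)
L(g) = 0 (L(g) = 0*(-1/(2*g)) = 0)
(q(5, 2)*V)*L(N) = ((2 + 5)*22)*0 = (7*22)*0 = 154*0 = 0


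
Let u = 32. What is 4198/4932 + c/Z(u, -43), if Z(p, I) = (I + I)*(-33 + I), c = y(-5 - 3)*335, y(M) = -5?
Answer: 4794257/8058888 ≈ 0.59490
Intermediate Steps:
c = -1675 (c = -5*335 = -1675)
Z(p, I) = 2*I*(-33 + I) (Z(p, I) = (2*I)*(-33 + I) = 2*I*(-33 + I))
4198/4932 + c/Z(u, -43) = 4198/4932 - 1675*(-1/(86*(-33 - 43))) = 4198*(1/4932) - 1675/(2*(-43)*(-76)) = 2099/2466 - 1675/6536 = 4794257/8058888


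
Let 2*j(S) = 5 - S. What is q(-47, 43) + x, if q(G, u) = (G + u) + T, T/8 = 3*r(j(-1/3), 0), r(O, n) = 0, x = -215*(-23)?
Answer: 4941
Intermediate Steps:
j(S) = 5/2 - S/2 (j(S) = (5 - S)/2 = 5/2 - S/2)
x = 4945
T = 0 (T = 8*(3*0) = 8*0 = 0)
q(G, u) = G + u (q(G, u) = (G + u) + 0 = G + u)
q(-47, 43) + x = (-47 + 43) + 4945 = -4 + 4945 = 4941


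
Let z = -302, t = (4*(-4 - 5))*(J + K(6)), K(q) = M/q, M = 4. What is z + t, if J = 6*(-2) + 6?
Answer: -110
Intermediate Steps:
K(q) = 4/q
J = -6 (J = -12 + 6 = -6)
t = 192 (t = (4*(-4 - 5))*(-6 + 4/6) = (4*(-9))*(-6 + 4*(⅙)) = -36*(-6 + ⅔) = -36*(-16/3) = 192)
z + t = -302 + 192 = -110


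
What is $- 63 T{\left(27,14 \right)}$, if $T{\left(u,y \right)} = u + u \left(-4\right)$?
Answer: $5103$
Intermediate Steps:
$T{\left(u,y \right)} = - 3 u$ ($T{\left(u,y \right)} = u - 4 u = - 3 u$)
$- 63 T{\left(27,14 \right)} = - 63 \left(\left(-3\right) 27\right) = \left(-63\right) \left(-81\right) = 5103$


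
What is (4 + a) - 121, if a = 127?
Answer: 10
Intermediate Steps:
(4 + a) - 121 = (4 + 127) - 121 = 131 - 121 = 10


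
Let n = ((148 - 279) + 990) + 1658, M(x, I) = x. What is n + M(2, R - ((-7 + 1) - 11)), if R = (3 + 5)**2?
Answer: 2519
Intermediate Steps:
R = 64 (R = 8**2 = 64)
n = 2517 (n = (-131 + 990) + 1658 = 859 + 1658 = 2517)
n + M(2, R - ((-7 + 1) - 11)) = 2517 + 2 = 2519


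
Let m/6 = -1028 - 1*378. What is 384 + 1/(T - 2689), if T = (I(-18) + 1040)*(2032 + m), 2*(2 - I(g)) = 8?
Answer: 2553615743/6650041 ≈ 384.00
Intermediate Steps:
I(g) = -2 (I(g) = 2 - 1/2*8 = 2 - 4 = -2)
m = -8436 (m = 6*(-1028 - 1*378) = 6*(-1028 - 378) = 6*(-1406) = -8436)
T = -6647352 (T = (-2 + 1040)*(2032 - 8436) = 1038*(-6404) = -6647352)
384 + 1/(T - 2689) = 384 + 1/(-6647352 - 2689) = 384 + 1/(-6650041) = 384 - 1/6650041 = 2553615743/6650041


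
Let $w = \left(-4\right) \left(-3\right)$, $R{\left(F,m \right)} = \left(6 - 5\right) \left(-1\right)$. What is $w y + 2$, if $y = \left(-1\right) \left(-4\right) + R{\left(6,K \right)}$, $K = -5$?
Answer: $38$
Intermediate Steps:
$R{\left(F,m \right)} = -1$ ($R{\left(F,m \right)} = 1 \left(-1\right) = -1$)
$w = 12$
$y = 3$ ($y = \left(-1\right) \left(-4\right) - 1 = 4 - 1 = 3$)
$w y + 2 = 12 \cdot 3 + 2 = 36 + 2 = 38$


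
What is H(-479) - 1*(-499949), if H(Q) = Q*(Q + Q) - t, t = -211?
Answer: 959042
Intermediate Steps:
H(Q) = 211 + 2*Q² (H(Q) = Q*(Q + Q) - 1*(-211) = Q*(2*Q) + 211 = 2*Q² + 211 = 211 + 2*Q²)
H(-479) - 1*(-499949) = (211 + 2*(-479)²) - 1*(-499949) = (211 + 2*229441) + 499949 = (211 + 458882) + 499949 = 459093 + 499949 = 959042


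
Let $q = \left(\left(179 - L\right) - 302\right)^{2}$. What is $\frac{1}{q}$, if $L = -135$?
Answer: $\frac{1}{144} \approx 0.0069444$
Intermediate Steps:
$q = 144$ ($q = \left(\left(179 - -135\right) - 302\right)^{2} = \left(\left(179 + 135\right) - 302\right)^{2} = \left(314 - 302\right)^{2} = 12^{2} = 144$)
$\frac{1}{q} = \frac{1}{144}$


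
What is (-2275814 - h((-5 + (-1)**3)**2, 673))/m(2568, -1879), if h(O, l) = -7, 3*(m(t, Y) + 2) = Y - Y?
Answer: 2275807/2 ≈ 1.1379e+6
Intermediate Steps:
m(t, Y) = -2 (m(t, Y) = -2 + (Y - Y)/3 = -2 + (1/3)*0 = -2 + 0 = -2)
(-2275814 - h((-5 + (-1)**3)**2, 673))/m(2568, -1879) = (-2275814 - 1*(-7))/(-2) = (-2275814 + 7)*(-1/2) = -2275807*(-1/2) = 2275807/2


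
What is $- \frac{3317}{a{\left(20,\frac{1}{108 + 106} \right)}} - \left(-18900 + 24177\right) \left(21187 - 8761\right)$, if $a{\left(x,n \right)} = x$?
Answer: $- \frac{1311443357}{20} \approx -6.5572 \cdot 10^{7}$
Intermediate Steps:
$- \frac{3317}{a{\left(20,\frac{1}{108 + 106} \right)}} - \left(-18900 + 24177\right) \left(21187 - 8761\right) = - \frac{3317}{20} - \left(-18900 + 24177\right) \left(21187 - 8761\right) = \left(-3317\right) \frac{1}{20} - 5277 \cdot 12426 = - \frac{3317}{20} - 65572002 = - \frac{1311443357}{20}$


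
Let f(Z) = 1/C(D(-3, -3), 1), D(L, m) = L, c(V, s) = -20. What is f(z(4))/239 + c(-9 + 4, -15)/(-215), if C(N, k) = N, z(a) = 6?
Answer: 2825/30831 ≈ 0.091629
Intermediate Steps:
f(Z) = -1/3 (f(Z) = 1/(-3) = -1/3)
f(z(4))/239 + c(-9 + 4, -15)/(-215) = -1/3/239 - 20/(-215) = -1/3*1/239 - 20*(-1/215) = -1/717 + 4/43 = 2825/30831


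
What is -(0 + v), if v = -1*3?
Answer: 3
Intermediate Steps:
v = -3
-(0 + v) = -(0 - 3) = -1*(-3) = 3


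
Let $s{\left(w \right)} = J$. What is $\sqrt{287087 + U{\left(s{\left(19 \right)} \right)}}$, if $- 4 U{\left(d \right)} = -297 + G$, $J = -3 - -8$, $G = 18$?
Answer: $\frac{\sqrt{1148627}}{2} \approx 535.87$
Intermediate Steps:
$J = 5$ ($J = -3 + 8 = 5$)
$s{\left(w \right)} = 5$
$U{\left(d \right)} = \frac{279}{4}$ ($U{\left(d \right)} = - \frac{-297 + 18}{4} = \left(- \frac{1}{4}\right) \left(-279\right) = \frac{279}{4}$)
$\sqrt{287087 + U{\left(s{\left(19 \right)} \right)}} = \sqrt{287087 + \frac{279}{4}} = \sqrt{\frac{1148627}{4}} = \frac{\sqrt{1148627}}{2}$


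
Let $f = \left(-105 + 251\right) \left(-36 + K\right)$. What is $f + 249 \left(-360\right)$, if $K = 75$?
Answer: $-83946$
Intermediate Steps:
$f = 5694$ ($f = \left(-105 + 251\right) \left(-36 + 75\right) = 146 \cdot 39 = 5694$)
$f + 249 \left(-360\right) = 5694 + 249 \left(-360\right) = 5694 - 89640 = -83946$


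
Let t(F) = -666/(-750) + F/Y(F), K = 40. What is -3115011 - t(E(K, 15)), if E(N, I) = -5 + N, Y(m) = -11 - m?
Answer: -17911313981/5750 ≈ -3.1150e+6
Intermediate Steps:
t(F) = 111/125 + F/(-11 - F) (t(F) = -666/(-750) + F/(-11 - F) = -666*(-1/750) + F/(-11 - F) = 111/125 + F/(-11 - F))
-3115011 - t(E(K, 15)) = -3115011 - (1221 - 14*(-5 + 40))/(125*(11 + (-5 + 40))) = -3115011 - (1221 - 14*35)/(125*(11 + 35)) = -3115011 - (1221 - 490)/(125*46) = -3115011 - 731/(125*46) = -3115011 - 1*731/5750 = -3115011 - 731/5750 = -17911313981/5750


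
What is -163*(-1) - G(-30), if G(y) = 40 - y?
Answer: 93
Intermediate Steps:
-163*(-1) - G(-30) = -163*(-1) - (40 - 1*(-30)) = 163 - (40 + 30) = 163 - 1*70 = 163 - 70 = 93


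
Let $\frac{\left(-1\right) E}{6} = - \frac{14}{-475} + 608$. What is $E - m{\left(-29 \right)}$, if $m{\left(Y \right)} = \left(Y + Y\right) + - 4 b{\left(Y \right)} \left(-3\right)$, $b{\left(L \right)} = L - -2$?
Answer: $- \frac{1551434}{475} \approx -3266.2$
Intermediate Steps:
$b{\left(L \right)} = 2 + L$ ($b{\left(L \right)} = L + 2 = 2 + L$)
$E = - \frac{1732884}{475}$ ($E = - 6 \left(- \frac{14}{-475} + 608\right) = - 6 \left(\left(-14\right) \left(- \frac{1}{475}\right) + 608\right) = - 6 \left(\frac{14}{475} + 608\right) = \left(-6\right) \frac{288814}{475} = - \frac{1732884}{475} \approx -3648.2$)
$m{\left(Y \right)} = 24 + 14 Y$ ($m{\left(Y \right)} = \left(Y + Y\right) + - 4 \left(2 + Y\right) \left(-3\right) = 2 Y + \left(-8 - 4 Y\right) \left(-3\right) = 2 Y + \left(24 + 12 Y\right) = 24 + 14 Y$)
$E - m{\left(-29 \right)} = - \frac{1732884}{475} - \left(24 + 14 \left(-29\right)\right) = - \frac{1732884}{475} - \left(24 - 406\right) = - \frac{1732884}{475} - -382 = - \frac{1732884}{475} + 382 = - \frac{1551434}{475}$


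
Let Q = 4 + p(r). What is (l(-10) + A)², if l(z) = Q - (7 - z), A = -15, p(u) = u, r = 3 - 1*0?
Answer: 625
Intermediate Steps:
r = 3 (r = 3 + 0 = 3)
Q = 7 (Q = 4 + 3 = 7)
l(z) = z (l(z) = 7 - (7 - z) = 7 + (-7 + z) = z)
(l(-10) + A)² = (-10 - 15)² = (-25)² = 625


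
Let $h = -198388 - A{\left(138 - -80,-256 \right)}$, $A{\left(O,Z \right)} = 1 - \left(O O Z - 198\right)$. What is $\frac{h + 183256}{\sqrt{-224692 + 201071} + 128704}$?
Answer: $- \frac{1567804558400}{16564743237} + \frac{12181475 i \sqrt{23621}}{16564743237} \approx -94.647 + 0.11302 i$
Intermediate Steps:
$A{\left(O,Z \right)} = 199 - Z O^{2}$ ($A{\left(O,Z \right)} = 1 - \left(O^{2} Z - 198\right) = 1 - \left(Z O^{2} - 198\right) = 1 - \left(-198 + Z O^{2}\right) = 199 - Z O^{2}$)
$h = -12364731$ ($h = -198388 - \left(199 - - 256 \left(138 - -80\right)^{2}\right) = -198388 - \left(199 - - 256 \left(138 + 80\right)^{2}\right) = -198388 - \left(199 - - 256 \cdot 218^{2}\right) = -198388 - \left(199 - \left(-256\right) 47524\right) = -198388 - \left(199 + 12166144\right) = -198388 - 12166343 = -12364731$)
$\frac{h + 183256}{\sqrt{-224692 + 201071} + 128704} = \frac{-12364731 + 183256}{\sqrt{-224692 + 201071} + 128704} = - \frac{12181475}{\sqrt{-23621} + 128704} = - \frac{12181475}{i \sqrt{23621} + 128704} = - \frac{12181475}{128704 + i \sqrt{23621}}$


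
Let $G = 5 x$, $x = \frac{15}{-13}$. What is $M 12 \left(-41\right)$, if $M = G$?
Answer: $\frac{36900}{13} \approx 2838.5$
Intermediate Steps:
$x = - \frac{15}{13}$ ($x = 15 \left(- \frac{1}{13}\right) = - \frac{15}{13} \approx -1.1538$)
$G = - \frac{75}{13}$ ($G = 5 \left(- \frac{15}{13}\right) = - \frac{75}{13} \approx -5.7692$)
$M = - \frac{75}{13} \approx -5.7692$
$M 12 \left(-41\right) = \left(- \frac{75}{13}\right) 12 \left(-41\right) = \left(- \frac{900}{13}\right) \left(-41\right) = \frac{36900}{13}$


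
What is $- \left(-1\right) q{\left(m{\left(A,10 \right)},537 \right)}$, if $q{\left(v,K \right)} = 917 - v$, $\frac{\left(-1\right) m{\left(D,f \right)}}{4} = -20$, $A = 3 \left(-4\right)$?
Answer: $837$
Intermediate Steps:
$A = -12$
$m{\left(D,f \right)} = 80$ ($m{\left(D,f \right)} = \left(-4\right) \left(-20\right) = 80$)
$- \left(-1\right) q{\left(m{\left(A,10 \right)},537 \right)} = - \left(-1\right) \left(917 - 80\right) = - \left(-1\right) 837 = \left(-1\right) \left(-837\right) = 837$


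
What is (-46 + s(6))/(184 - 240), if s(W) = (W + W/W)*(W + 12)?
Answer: -10/7 ≈ -1.4286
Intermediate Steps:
s(W) = (1 + W)*(12 + W) (s(W) = (W + 1)*(12 + W) = (1 + W)*(12 + W))
(-46 + s(6))/(184 - 240) = (-46 + (12 + 6**2 + 13*6))/(184 - 240) = (-46 + (12 + 36 + 78))/(-56) = (-46 + 126)*(-1/56) = 80*(-1/56) = -10/7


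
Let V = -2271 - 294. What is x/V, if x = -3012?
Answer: 1004/855 ≈ 1.1743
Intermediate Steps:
V = -2565
x/V = -3012/(-2565) = -3012*(-1/2565) = 1004/855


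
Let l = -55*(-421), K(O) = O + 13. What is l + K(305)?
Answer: 23473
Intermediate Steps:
K(O) = 13 + O
l = 23155
l + K(305) = 23155 + (13 + 305) = 23155 + 318 = 23473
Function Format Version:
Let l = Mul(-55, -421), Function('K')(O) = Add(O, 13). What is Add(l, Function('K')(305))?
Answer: 23473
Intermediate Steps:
Function('K')(O) = Add(13, O)
l = 23155
Add(l, Function('K')(305)) = Add(23155, Add(13, 305)) = Add(23155, 318) = 23473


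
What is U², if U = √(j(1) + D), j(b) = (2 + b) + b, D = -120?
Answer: -116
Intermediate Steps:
j(b) = 2 + 2*b
U = 2*I*√29 (U = √((2 + 2*1) - 120) = √((2 + 2) - 120) = √(4 - 120) = √(-116) = 2*I*√29 ≈ 10.77*I)
U² = (2*I*√29)² = -116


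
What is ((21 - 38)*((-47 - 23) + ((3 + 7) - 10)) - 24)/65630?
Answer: 583/32815 ≈ 0.017766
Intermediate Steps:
((21 - 38)*((-47 - 23) + ((3 + 7) - 10)) - 24)/65630 = (-17*(-70 + (10 - 10)) - 24)*(1/65630) = (-17*(-70 + 0) - 24)*(1/65630) = (-17*(-70) - 24)*(1/65630) = (1190 - 24)*(1/65630) = 1166*(1/65630) = 583/32815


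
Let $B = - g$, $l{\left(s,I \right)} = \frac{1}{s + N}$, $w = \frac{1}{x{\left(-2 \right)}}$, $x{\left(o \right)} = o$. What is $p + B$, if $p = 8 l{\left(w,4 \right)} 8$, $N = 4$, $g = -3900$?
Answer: $\frac{27428}{7} \approx 3918.3$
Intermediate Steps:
$w = - \frac{1}{2}$ ($w = \frac{1}{-2} = - \frac{1}{2} \approx -0.5$)
$l{\left(s,I \right)} = \frac{1}{4 + s}$ ($l{\left(s,I \right)} = \frac{1}{s + 4} = \frac{1}{4 + s}$)
$B = 3900$ ($B = \left(-1\right) \left(-3900\right) = 3900$)
$p = \frac{128}{7}$ ($p = \frac{8}{4 - \frac{1}{2}} \cdot 8 = \frac{8}{\frac{7}{2}} \cdot 8 = 8 \cdot \frac{2}{7} \cdot 8 = \frac{16}{7} \cdot 8 = \frac{128}{7} \approx 18.286$)
$p + B = \frac{128}{7} + 3900 = \frac{27428}{7}$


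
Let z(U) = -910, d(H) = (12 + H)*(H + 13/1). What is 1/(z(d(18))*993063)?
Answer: -1/903687330 ≈ -1.1066e-9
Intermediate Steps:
d(H) = (12 + H)*(13 + H) (d(H) = (12 + H)*(H + 13*1) = (12 + H)*(H + 13) = (12 + H)*(13 + H))
1/(z(d(18))*993063) = 1/(-910*993063) = -1/910*1/993063 = -1/903687330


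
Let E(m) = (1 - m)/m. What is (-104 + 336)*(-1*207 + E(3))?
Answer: -144536/3 ≈ -48179.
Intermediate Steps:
E(m) = (1 - m)/m
(-104 + 336)*(-1*207 + E(3)) = (-104 + 336)*(-1*207 + (1 - 1*3)/3) = 232*(-207 + (1 - 3)/3) = 232*(-207 + (⅓)*(-2)) = 232*(-207 - ⅔) = 232*(-623/3) = -144536/3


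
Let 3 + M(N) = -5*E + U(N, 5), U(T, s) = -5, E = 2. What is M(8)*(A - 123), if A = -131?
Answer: 4572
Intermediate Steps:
M(N) = -18 (M(N) = -3 + (-5*2 - 5) = -3 + (-10 - 5) = -3 - 15 = -18)
M(8)*(A - 123) = -18*(-131 - 123) = -18*(-254) = 4572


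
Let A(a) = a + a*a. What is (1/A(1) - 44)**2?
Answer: 7569/4 ≈ 1892.3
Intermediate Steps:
A(a) = a + a**2
(1/A(1) - 44)**2 = (1/(1*(1 + 1)) - 44)**2 = (1/(1*2) - 44)**2 = (1/2 - 44)**2 = (-87/2)**2 = 7569/4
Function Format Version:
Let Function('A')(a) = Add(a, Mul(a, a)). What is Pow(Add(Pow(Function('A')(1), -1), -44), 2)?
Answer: Rational(7569, 4) ≈ 1892.3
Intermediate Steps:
Function('A')(a) = Add(a, Pow(a, 2))
Pow(Add(Pow(Function('A')(1), -1), -44), 2) = Pow(Add(Pow(Mul(1, Add(1, 1)), -1), -44), 2) = Pow(Add(Pow(Mul(1, 2), -1), -44), 2) = Pow(Add(Pow(2, -1), -44), 2) = Pow(Add(Rational(1, 2), -44), 2) = Pow(Rational(-87, 2), 2) = Rational(7569, 4)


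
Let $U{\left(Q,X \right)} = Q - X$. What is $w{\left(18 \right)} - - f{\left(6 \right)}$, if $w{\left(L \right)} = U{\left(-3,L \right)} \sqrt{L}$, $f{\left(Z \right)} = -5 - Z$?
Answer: $-11 - 63 \sqrt{2} \approx -100.1$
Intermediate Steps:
$w{\left(L \right)} = \sqrt{L} \left(-3 - L\right)$ ($w{\left(L \right)} = \left(-3 - L\right) \sqrt{L} = \sqrt{L} \left(-3 - L\right)$)
$w{\left(18 \right)} - - f{\left(6 \right)} = \sqrt{18} \left(-3 - 18\right) - - (-5 - 6) = 3 \sqrt{2} \left(-3 - 18\right) - - (-5 - 6) = 3 \sqrt{2} \left(-21\right) - \left(-1\right) \left(-11\right) = - 63 \sqrt{2} - 11 = -11 - 63 \sqrt{2}$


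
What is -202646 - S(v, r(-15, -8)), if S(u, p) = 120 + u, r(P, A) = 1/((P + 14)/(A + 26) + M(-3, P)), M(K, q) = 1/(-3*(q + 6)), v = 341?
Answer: -203107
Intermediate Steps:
M(K, q) = 1/(-18 - 3*q) (M(K, q) = 1/(-3*(6 + q)) = 1/(-18 - 3*q))
r(P, A) = 1/(-1/(18 + 3*P) + (14 + P)/(26 + A)) (r(P, A) = 1/((P + 14)/(A + 26) - 1/(18 + 3*P)) = 1/((14 + P)/(26 + A) - 1/(18 + 3*P)) = 1/(-1/(18 + 3*P) + (14 + P)/(26 + A)))
-202646 - S(v, r(-15, -8)) = -202646 - (120 + 341) = -202646 - 1*461 = -202646 - 461 = -203107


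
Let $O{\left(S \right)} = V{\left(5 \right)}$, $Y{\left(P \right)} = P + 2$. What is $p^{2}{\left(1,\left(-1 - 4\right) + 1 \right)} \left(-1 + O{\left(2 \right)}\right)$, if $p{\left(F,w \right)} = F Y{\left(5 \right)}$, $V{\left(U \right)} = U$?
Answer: $196$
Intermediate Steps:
$Y{\left(P \right)} = 2 + P$
$p{\left(F,w \right)} = 7 F$ ($p{\left(F,w \right)} = F \left(2 + 5\right) = F 7 = 7 F$)
$O{\left(S \right)} = 5$
$p^{2}{\left(1,\left(-1 - 4\right) + 1 \right)} \left(-1 + O{\left(2 \right)}\right) = \left(7 \cdot 1\right)^{2} \left(-1 + 5\right) = 7^{2} \cdot 4 = 49 \cdot 4 = 196$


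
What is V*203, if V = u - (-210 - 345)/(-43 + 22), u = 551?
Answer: 106488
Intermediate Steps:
V = 3672/7 (V = 551 - (-210 - 345)/(-43 + 22) = 551 - (-555)/(-21) = 551 - (-555)*(-1)/21 = 551 - 1*185/7 = 551 - 185/7 = 3672/7 ≈ 524.57)
V*203 = (3672/7)*203 = 106488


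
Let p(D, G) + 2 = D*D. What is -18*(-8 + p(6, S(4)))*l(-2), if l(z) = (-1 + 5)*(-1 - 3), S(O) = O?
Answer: 7488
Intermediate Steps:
p(D, G) = -2 + D² (p(D, G) = -2 + D*D = -2 + D²)
l(z) = -16 (l(z) = 4*(-4) = -16)
-18*(-8 + p(6, S(4)))*l(-2) = -18*(-8 + (-2 + 6²))*(-16) = -18*(-8 + (-2 + 36))*(-16) = -18*(-8 + 34)*(-16) = -468*(-16) = -18*(-416) = 7488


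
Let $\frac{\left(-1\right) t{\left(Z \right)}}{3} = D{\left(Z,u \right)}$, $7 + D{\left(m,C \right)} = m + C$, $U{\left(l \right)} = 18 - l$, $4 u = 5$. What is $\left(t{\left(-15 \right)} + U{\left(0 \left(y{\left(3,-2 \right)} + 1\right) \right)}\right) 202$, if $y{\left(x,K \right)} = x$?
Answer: $\frac{32421}{2} \approx 16211.0$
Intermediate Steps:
$u = \frac{5}{4}$ ($u = \frac{1}{4} \cdot 5 = \frac{5}{4} \approx 1.25$)
$D{\left(m,C \right)} = -7 + C + m$ ($D{\left(m,C \right)} = -7 + \left(m + C\right) = -7 + \left(C + m\right) = -7 + C + m$)
$t{\left(Z \right)} = \frac{69}{4} - 3 Z$ ($t{\left(Z \right)} = - 3 \left(-7 + \frac{5}{4} + Z\right) = - 3 \left(- \frac{23}{4} + Z\right) = \frac{69}{4} - 3 Z$)
$\left(t{\left(-15 \right)} + U{\left(0 \left(y{\left(3,-2 \right)} + 1\right) \right)}\right) 202 = \left(\left(\frac{69}{4} - -45\right) + \left(18 - 0 \left(3 + 1\right)\right)\right) 202 = \left(\left(\frac{69}{4} + 45\right) + \left(18 - 0 \cdot 4\right)\right) 202 = \left(\frac{249}{4} + \left(18 - 0\right)\right) 202 = \left(\frac{249}{4} + \left(18 + 0\right)\right) 202 = \left(\frac{249}{4} + 18\right) 202 = \frac{321}{4} \cdot 202 = \frac{32421}{2}$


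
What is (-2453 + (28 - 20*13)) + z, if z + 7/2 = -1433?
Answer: -8243/2 ≈ -4121.5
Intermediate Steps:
z = -2873/2 (z = -7/2 - 1433 = -2873/2 ≈ -1436.5)
(-2453 + (28 - 20*13)) + z = (-2453 + (28 - 20*13)) - 2873/2 = (-2453 + (28 - 260)) - 2873/2 = (-2453 - 232) - 2873/2 = -2685 - 2873/2 = -8243/2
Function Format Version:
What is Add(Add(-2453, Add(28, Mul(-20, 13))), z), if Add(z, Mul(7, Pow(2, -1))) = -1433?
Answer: Rational(-8243, 2) ≈ -4121.5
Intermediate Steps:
z = Rational(-2873, 2) (z = Add(Rational(-7, 2), -1433) = Rational(-2873, 2) ≈ -1436.5)
Add(Add(-2453, Add(28, Mul(-20, 13))), z) = Add(Add(-2453, Add(28, Mul(-20, 13))), Rational(-2873, 2)) = Add(Add(-2453, Add(28, -260)), Rational(-2873, 2)) = Add(Add(-2453, -232), Rational(-2873, 2)) = Add(-2685, Rational(-2873, 2)) = Rational(-8243, 2)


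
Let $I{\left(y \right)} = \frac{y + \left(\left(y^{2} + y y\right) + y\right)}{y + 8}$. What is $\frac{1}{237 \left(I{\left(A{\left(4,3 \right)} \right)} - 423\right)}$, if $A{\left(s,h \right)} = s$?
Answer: $- \frac{1}{99461} \approx -1.0054 \cdot 10^{-5}$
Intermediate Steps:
$I{\left(y \right)} = \frac{2 y + 2 y^{2}}{8 + y}$ ($I{\left(y \right)} = \frac{y + \left(\left(y^{2} + y^{2}\right) + y\right)}{8 + y} = \frac{y + \left(2 y^{2} + y\right)}{8 + y} = \frac{y + \left(y + 2 y^{2}\right)}{8 + y} = \frac{2 y + 2 y^{2}}{8 + y}$)
$\frac{1}{237 \left(I{\left(A{\left(4,3 \right)} \right)} - 423\right)} = \frac{1}{237 \left(2 \cdot 4 \frac{1}{8 + 4} \left(1 + 4\right) - 423\right)} = \frac{1}{237 \left(2 \cdot 4 \cdot \frac{1}{12} \cdot 5 - 423\right)} = \frac{1}{237 \left(\frac{10}{3} - 423\right)} = \frac{1}{237 \left(- \frac{1259}{3}\right)} = \frac{1}{-99461} = - \frac{1}{99461}$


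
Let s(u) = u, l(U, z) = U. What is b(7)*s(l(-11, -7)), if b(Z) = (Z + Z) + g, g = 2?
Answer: -176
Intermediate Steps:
b(Z) = 2 + 2*Z (b(Z) = (Z + Z) + 2 = 2*Z + 2 = 2 + 2*Z)
b(7)*s(l(-11, -7)) = (2 + 2*7)*(-11) = (2 + 14)*(-11) = 16*(-11) = -176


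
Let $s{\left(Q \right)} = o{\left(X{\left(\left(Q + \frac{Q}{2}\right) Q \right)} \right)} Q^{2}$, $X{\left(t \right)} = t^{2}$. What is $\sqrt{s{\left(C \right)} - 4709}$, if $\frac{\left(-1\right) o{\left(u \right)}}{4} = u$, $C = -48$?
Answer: $i \sqrt{110075318885} \approx 3.3178 \cdot 10^{5} i$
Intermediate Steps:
$o{\left(u \right)} = - 4 u$
$s{\left(Q \right)} = - 9 Q^{6}$ ($s{\left(Q \right)} = - 4 \left(\left(Q + \frac{Q}{2}\right) Q\right)^{2} Q^{2} = - 4 \left(\frac{3 Q}{2} Q\right)^{2} Q^{2} = - 4 \left(\frac{3 Q^{2}}{2}\right)^{2} Q^{2} = - 4 \frac{9 Q^{4}}{4} Q^{2} = - 9 Q^{4} Q^{2} = - 9 Q^{6}$)
$\sqrt{s{\left(C \right)} - 4709} = \sqrt{- 9 \left(-48\right)^{6} - 4709} = \sqrt{\left(-9\right) 12230590464 - 4709} = \sqrt{-110075314176 - 4709} = \sqrt{-110075318885} = i \sqrt{110075318885}$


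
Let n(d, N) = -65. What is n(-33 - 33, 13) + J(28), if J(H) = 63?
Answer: -2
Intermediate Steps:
n(-33 - 33, 13) + J(28) = -65 + 63 = -2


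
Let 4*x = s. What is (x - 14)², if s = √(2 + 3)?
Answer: (56 - √5)²/16 ≈ 180.66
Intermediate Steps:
s = √5 ≈ 2.2361
x = √5/4 ≈ 0.55902
(x - 14)² = (√5/4 - 14)² = (-14 + √5/4)²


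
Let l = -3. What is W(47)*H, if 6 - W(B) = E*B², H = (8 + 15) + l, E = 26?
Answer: -1148560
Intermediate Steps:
H = 20 (H = (8 + 15) - 3 = 23 - 3 = 20)
W(B) = 6 - 26*B²
W(47)*H = (6 - 26*47²)*20 = (6 - 26*2209)*20 = (6 - 57434)*20 = -57428*20 = -1148560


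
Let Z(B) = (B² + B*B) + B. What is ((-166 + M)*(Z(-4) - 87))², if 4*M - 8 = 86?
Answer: 282744225/4 ≈ 7.0686e+7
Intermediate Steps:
Z(B) = B + 2*B² (Z(B) = (B² + B²) + B = 2*B² + B = B + 2*B²)
M = 47/2 (M = 2 + (¼)*86 = 2 + 43/2 = 47/2 ≈ 23.500)
((-166 + M)*(Z(-4) - 87))² = ((-166 + 47/2)*(-4*(1 + 2*(-4)) - 87))² = (-285*(-4*(1 - 8) - 87)/2)² = (-285*(-4*(-7) - 87)/2)² = (-285*(28 - 87)/2)² = (-285/2*(-59))² = (16815/2)² = 282744225/4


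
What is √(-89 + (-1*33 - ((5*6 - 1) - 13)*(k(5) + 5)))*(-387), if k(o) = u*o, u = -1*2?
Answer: -387*I*√42 ≈ -2508.0*I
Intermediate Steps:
u = -2
k(o) = -2*o
√(-89 + (-1*33 - ((5*6 - 1) - 13)*(k(5) + 5)))*(-387) = √(-89 + (-1*33 - ((5*6 - 1) - 13)*(-2*5 + 5)))*(-387) = √(-89 + (-33 - ((30 - 1) - 13)*(-10 + 5)))*(-387) = √(-89 + (-33 - (29 - 13)*(-5)))*(-387) = √(-89 + (-33 - 16*(-5)))*(-387) = √(-89 + (-33 - 1*(-80)))*(-387) = √(-89 + (-33 + 80))*(-387) = √(-89 + 47)*(-387) = √(-42)*(-387) = (I*√42)*(-387) = -387*I*√42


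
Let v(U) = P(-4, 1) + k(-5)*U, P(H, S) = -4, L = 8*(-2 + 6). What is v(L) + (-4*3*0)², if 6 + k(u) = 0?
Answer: -196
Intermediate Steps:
L = 32 (L = 8*4 = 32)
k(u) = -6 (k(u) = -6 + 0 = -6)
v(U) = -4 - 6*U
v(L) + (-4*3*0)² = (-4 - 6*32) + (-4*3*0)² = (-4 - 192) + (-12*0)² = -196 + 0² = -196 + 0 = -196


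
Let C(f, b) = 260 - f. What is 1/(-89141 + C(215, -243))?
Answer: -1/89096 ≈ -1.1224e-5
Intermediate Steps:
1/(-89141 + C(215, -243)) = 1/(-89141 + (260 - 1*215)) = 1/(-89141 + (260 - 215)) = 1/(-89141 + 45) = 1/(-89096) = -1/89096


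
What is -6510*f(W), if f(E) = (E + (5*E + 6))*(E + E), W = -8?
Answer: -4374720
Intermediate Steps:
f(E) = 2*E*(6 + 6*E) (f(E) = (E + (6 + 5*E))*(2*E) = (6 + 6*E)*(2*E) = 2*E*(6 + 6*E))
-6510*f(W) = -78120*(-8)*(1 - 8) = -78120*(-8)*(-7) = -6510*672 = -4374720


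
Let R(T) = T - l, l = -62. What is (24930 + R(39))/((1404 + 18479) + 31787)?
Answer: 25031/51670 ≈ 0.48444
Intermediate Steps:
R(T) = 62 + T (R(T) = T - 1*(-62) = T + 62 = 62 + T)
(24930 + R(39))/((1404 + 18479) + 31787) = (24930 + (62 + 39))/((1404 + 18479) + 31787) = (24930 + 101)/(19883 + 31787) = 25031/51670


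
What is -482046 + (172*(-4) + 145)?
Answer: -482589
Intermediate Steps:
-482046 + (172*(-4) + 145) = -482046 + (-688 + 145) = -482046 - 543 = -482589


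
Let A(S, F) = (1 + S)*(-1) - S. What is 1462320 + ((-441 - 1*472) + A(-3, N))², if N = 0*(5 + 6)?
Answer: 2286784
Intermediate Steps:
N = 0 (N = 0*11 = 0)
A(S, F) = -1 - 2*S (A(S, F) = (-1 - S) - S = -1 - 2*S)
1462320 + ((-441 - 1*472) + A(-3, N))² = 1462320 + ((-441 - 1*472) + (-1 - 2*(-3)))² = 1462320 + ((-441 - 472) + (-1 + 6))² = 1462320 + (-913 + 5)² = 1462320 + (-908)² = 1462320 + 824464 = 2286784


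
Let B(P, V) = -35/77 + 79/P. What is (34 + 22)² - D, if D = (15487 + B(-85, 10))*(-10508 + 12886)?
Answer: -34428251118/935 ≈ -3.6822e+7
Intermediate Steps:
B(P, V) = -5/11 + 79/P (B(P, V) = -35*1/77 + 79/P = -5/11 + 79/P)
D = 34431183278/935 (D = (15487 + (-5/11 + 79/(-85)))*(-10508 + 12886) = (15487 + (-5/11 + 79*(-1/85)))*2378 = (15487 + (-5/11 - 79/85))*2378 = (15487 - 1294/935)*2378 = (14479051/935)*2378 = 34431183278/935 ≈ 3.6825e+7)
(34 + 22)² - D = (34 + 22)² - 1*34431183278/935 = 56² - 34431183278/935 = 3136 - 34431183278/935 = -34428251118/935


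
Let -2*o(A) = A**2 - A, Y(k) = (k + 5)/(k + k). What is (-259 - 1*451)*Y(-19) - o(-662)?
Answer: 4164637/19 ≈ 2.1919e+5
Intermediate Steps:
Y(k) = (5 + k)/(2*k) (Y(k) = (5 + k)/((2*k)) = (5 + k)*(1/(2*k)) = (5 + k)/(2*k))
o(A) = A/2 - A**2/2 (o(A) = -(A**2 - A)/2 = A/2 - A**2/2)
(-259 - 1*451)*Y(-19) - o(-662) = (-259 - 1*451)*((1/2)*(5 - 19)/(-19)) - (-662)*(1 - 1*(-662))/2 = (-259 - 451)*((1/2)*(-1/19)*(-14)) - (-662)*(1 + 662)/2 = -710*7/19 - (-662)*663/2 = -4970/19 - 1*(-219453) = -4970/19 + 219453 = 4164637/19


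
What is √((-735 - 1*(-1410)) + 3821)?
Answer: 4*√281 ≈ 67.052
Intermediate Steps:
√((-735 - 1*(-1410)) + 3821) = √((-735 + 1410) + 3821) = √(675 + 3821) = √4496 = 4*√281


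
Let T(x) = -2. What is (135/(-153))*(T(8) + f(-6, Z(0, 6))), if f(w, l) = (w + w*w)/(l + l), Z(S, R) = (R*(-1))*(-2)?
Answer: 45/68 ≈ 0.66177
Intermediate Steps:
Z(S, R) = 2*R (Z(S, R) = -R*(-2) = 2*R)
f(w, l) = (w + w**2)/(2*l) (f(w, l) = (w + w**2)/((2*l)) = (w + w**2)*(1/(2*l)) = (w + w**2)/(2*l))
(135/(-153))*(T(8) + f(-6, Z(0, 6))) = (135/(-153))*(-2 + (1/2)*(-6)*(1 - 6)/(2*6)) = (135*(-1/153))*(-2 + (1/2)*(-6)*(-5)/12) = -15*(-2 + (1/2)*(-6)*(1/12)*(-5))/17 = -15*(-2 + 5/4)/17 = -15/17*(-3/4) = 45/68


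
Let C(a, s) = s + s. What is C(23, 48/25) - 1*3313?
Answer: -82729/25 ≈ -3309.2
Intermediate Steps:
C(a, s) = 2*s
C(23, 48/25) - 1*3313 = 2*(48/25) - 1*3313 = 2*(48*(1/25)) - 3313 = 2*(48/25) - 3313 = 96/25 - 3313 = -82729/25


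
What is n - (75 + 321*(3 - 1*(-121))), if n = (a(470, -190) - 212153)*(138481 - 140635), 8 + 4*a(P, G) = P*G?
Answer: 505030041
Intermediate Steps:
a(P, G) = -2 + G*P/4 (a(P, G) = -2 + (P*G)/4 = -2 + (G*P)/4 = -2 + G*P/4)
n = 505069920 (n = ((-2 + (¼)*(-190)*470) - 212153)*(138481 - 140635) = ((-2 - 22325) - 212153)*(-2154) = (-22327 - 212153)*(-2154) = -234480*(-2154) = 505069920)
n - (75 + 321*(3 - 1*(-121))) = 505069920 - (75 + 321*(3 - 1*(-121))) = 505069920 - (75 + 321*(3 + 121)) = 505069920 - (75 + 321*124) = 505069920 - (75 + 39804) = 505069920 - 1*39879 = 505069920 - 39879 = 505030041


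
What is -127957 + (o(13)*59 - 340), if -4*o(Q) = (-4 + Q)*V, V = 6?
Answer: -258187/2 ≈ -1.2909e+5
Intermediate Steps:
o(Q) = 6 - 3*Q/2 (o(Q) = -(-4 + Q)*6/4 = -(-24 + 6*Q)/4 = 6 - 3*Q/2)
-127957 + (o(13)*59 - 340) = -127957 + ((6 - 3/2*13)*59 - 340) = -127957 + ((6 - 39/2)*59 - 340) = -127957 + (-27/2*59 - 340) = -127957 + (-1593/2 - 340) = -127957 - 2273/2 = -258187/2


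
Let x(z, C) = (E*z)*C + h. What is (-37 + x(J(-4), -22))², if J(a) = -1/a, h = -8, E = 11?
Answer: 44521/4 ≈ 11130.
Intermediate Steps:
x(z, C) = -8 + 11*C*z (x(z, C) = (11*z)*C - 8 = 11*C*z - 8 = -8 + 11*C*z)
(-37 + x(J(-4), -22))² = (-37 + (-8 + 11*(-22)*(-1/(-4))))² = (-37 + (-8 + 11*(-22)*(-1*(-¼))))² = (-37 + (-8 + 11*(-22)*(¼)))² = (-37 + (-8 - 121/2))² = (-37 - 137/2)² = (-211/2)² = 44521/4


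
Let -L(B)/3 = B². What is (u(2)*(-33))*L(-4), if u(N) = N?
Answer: 3168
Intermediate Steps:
L(B) = -3*B²
(u(2)*(-33))*L(-4) = (2*(-33))*(-3*(-4)²) = -(-198)*16 = -66*(-48) = 3168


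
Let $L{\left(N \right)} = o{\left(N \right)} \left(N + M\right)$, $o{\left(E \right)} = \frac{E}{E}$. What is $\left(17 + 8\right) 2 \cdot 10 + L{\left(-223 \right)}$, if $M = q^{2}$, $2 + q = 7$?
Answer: $302$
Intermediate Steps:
$o{\left(E \right)} = 1$
$q = 5$ ($q = -2 + 7 = 5$)
$M = 25$ ($M = 5^{2} = 25$)
$L{\left(N \right)} = 25 + N$ ($L{\left(N \right)} = 1 \left(N + 25\right) = 1 \left(25 + N\right) = 25 + N$)
$\left(17 + 8\right) 2 \cdot 10 + L{\left(-223 \right)} = \left(17 + 8\right) 2 \cdot 10 + \left(25 - 223\right) = 25 \cdot 2 \cdot 10 - 198 = 50 \cdot 10 - 198 = 500 - 198 = 302$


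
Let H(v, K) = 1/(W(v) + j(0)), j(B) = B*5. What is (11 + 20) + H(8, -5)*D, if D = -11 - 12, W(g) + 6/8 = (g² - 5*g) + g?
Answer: 3783/125 ≈ 30.264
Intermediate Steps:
W(g) = -¾ + g² - 4*g (W(g) = -¾ + ((g² - 5*g) + g) = -¾ + (g² - 4*g) = -¾ + g² - 4*g)
D = -23
j(B) = 5*B
H(v, K) = 1/(-¾ + v² - 4*v) (H(v, K) = 1/((-¾ + v² - 4*v) + 5*0) = 1/((-¾ + v² - 4*v) + 0) = 1/(-¾ + v² - 4*v))
(11 + 20) + H(8, -5)*D = (11 + 20) + (4/(-3 - 16*8 + 4*8²))*(-23) = 31 + (4/(-3 - 128 + 4*64))*(-23) = 31 + (4/(-3 - 128 + 256))*(-23) = 31 + (4/125)*(-23) = 31 - 92/125 = 3783/125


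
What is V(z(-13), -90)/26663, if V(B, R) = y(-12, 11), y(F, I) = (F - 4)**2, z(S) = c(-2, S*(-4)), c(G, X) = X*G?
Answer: 256/26663 ≈ 0.0096013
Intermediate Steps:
c(G, X) = G*X
z(S) = 8*S (z(S) = -2*S*(-4) = -(-8)*S = 8*S)
y(F, I) = (-4 + F)**2
V(B, R) = 256 (V(B, R) = (-4 - 12)**2 = (-16)**2 = 256)
V(z(-13), -90)/26663 = 256/26663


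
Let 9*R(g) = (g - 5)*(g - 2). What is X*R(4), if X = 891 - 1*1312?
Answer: 842/9 ≈ 93.556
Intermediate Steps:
R(g) = (-5 + g)*(-2 + g)/9 (R(g) = ((g - 5)*(g - 2))/9 = ((-5 + g)*(-2 + g))/9 = (-5 + g)*(-2 + g)/9)
X = -421 (X = 891 - 1312 = -421)
X*R(4) = -421*(10/9 - 7/9*4 + (1/9)*4**2) = -421*(10/9 - 28/9 + (1/9)*16) = -421*(10/9 - 28/9 + 16/9) = -421*(-2/9) = 842/9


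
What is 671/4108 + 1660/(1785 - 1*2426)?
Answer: -6389169/2633228 ≈ -2.4264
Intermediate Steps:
671/4108 + 1660/(1785 - 1*2426) = 671*(1/4108) + 1660/(1785 - 2426) = 671/4108 + 1660/(-641) = 671/4108 + 1660*(-1/641) = 671/4108 - 1660/641 = -6389169/2633228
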